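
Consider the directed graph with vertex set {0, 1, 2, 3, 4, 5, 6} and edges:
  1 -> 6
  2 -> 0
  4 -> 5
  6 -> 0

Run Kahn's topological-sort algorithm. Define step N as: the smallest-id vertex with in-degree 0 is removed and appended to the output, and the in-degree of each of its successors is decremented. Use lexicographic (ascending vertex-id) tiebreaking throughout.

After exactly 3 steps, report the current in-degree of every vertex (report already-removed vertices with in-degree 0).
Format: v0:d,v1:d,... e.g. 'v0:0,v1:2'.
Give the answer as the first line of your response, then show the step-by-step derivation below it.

v0:1,v1:0,v2:0,v3:0,v4:0,v5:1,v6:0

step 1: output 1; order=[1]; indeg=(2,0,0,0,0,1,0)
step 2: output 2; order=[1,2]; indeg=(1,0,0,0,0,1,0)
step 3: output 3; order=[1,2,3]; indeg=(1,0,0,0,0,1,0)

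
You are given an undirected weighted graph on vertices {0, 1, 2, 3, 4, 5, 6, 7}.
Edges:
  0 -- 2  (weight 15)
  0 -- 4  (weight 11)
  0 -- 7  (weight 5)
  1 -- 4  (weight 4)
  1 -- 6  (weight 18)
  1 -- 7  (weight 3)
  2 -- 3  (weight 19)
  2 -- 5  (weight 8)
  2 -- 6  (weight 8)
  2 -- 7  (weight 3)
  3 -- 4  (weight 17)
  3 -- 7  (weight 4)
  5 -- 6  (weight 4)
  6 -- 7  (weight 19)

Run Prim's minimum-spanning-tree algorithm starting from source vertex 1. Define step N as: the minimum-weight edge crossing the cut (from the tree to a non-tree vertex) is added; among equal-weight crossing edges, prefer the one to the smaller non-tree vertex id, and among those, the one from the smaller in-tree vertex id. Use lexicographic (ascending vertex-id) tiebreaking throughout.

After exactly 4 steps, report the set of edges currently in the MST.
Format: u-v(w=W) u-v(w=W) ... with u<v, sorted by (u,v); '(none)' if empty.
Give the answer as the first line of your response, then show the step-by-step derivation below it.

1-4(w=4) 1-7(w=3) 2-7(w=3) 3-7(w=4)

step 1: add edge 1-7 (w=3); MST = {1-7(w=3)}
step 2: add edge 2-7 (w=3); MST = {1-7(w=3) 2-7(w=3)}
step 3: add edge 3-7 (w=4); MST = {1-7(w=3) 2-7(w=3) 3-7(w=4)}
step 4: add edge 1-4 (w=4); MST = {1-4(w=4) 1-7(w=3) 2-7(w=3) 3-7(w=4)}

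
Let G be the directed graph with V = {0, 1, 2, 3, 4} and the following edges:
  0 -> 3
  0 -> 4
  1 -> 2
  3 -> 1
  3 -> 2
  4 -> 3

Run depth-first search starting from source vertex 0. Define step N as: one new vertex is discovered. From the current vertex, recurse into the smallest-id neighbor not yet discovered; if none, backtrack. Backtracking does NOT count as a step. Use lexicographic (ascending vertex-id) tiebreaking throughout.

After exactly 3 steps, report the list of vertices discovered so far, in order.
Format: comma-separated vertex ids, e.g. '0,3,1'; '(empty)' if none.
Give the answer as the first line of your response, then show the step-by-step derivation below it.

0,3,1

step 1: discover 0; path=0; order=0
step 2: discover 3; path=0>3; order=0,3
step 3: discover 1; path=0>3>1; order=0,3,1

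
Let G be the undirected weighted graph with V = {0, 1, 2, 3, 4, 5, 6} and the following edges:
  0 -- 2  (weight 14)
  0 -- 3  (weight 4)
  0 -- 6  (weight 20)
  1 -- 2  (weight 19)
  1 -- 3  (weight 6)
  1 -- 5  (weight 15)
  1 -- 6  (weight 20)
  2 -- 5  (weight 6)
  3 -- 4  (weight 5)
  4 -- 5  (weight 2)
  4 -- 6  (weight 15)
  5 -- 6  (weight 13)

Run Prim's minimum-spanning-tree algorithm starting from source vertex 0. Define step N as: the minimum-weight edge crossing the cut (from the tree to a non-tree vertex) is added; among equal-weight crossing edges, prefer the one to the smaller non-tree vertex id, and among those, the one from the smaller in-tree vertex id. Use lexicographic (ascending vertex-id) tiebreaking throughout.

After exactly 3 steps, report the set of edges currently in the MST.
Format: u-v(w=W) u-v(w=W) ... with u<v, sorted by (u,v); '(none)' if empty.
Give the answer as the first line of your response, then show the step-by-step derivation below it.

0-3(w=4) 3-4(w=5) 4-5(w=2)

step 1: add edge 0-3 (w=4); MST = {0-3(w=4)}
step 2: add edge 3-4 (w=5); MST = {0-3(w=4) 3-4(w=5)}
step 3: add edge 4-5 (w=2); MST = {0-3(w=4) 3-4(w=5) 4-5(w=2)}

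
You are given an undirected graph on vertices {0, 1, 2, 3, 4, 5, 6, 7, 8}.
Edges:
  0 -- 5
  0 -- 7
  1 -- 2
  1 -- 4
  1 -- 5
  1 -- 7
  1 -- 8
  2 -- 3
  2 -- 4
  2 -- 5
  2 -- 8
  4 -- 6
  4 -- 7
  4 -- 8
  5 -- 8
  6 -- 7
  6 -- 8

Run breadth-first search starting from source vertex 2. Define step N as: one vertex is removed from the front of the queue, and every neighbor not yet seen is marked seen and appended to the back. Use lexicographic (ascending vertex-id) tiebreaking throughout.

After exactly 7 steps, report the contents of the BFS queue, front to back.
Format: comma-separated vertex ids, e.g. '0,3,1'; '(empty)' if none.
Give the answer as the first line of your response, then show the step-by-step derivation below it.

6,0

step 1: dequeue 2; queue=[1,3,4,5,8]; order=2
step 2: dequeue 1; queue=[3,4,5,8,7]; order=2,1
step 3: dequeue 3; queue=[4,5,8,7]; order=2,1,3
step 4: dequeue 4; queue=[5,8,7,6]; order=2,1,3,4
step 5: dequeue 5; queue=[8,7,6,0]; order=2,1,3,4,5
step 6: dequeue 8; queue=[7,6,0]; order=2,1,3,4,5,8
step 7: dequeue 7; queue=[6,0]; order=2,1,3,4,5,8,7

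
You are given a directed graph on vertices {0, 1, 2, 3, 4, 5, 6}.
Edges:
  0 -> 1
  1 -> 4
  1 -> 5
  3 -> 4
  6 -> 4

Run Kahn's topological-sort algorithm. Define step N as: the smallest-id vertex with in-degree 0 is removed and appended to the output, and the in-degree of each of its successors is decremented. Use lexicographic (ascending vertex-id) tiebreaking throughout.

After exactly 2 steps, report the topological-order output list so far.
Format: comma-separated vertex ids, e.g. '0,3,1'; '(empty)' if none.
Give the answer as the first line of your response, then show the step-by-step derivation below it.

0,1

step 1: output 0; order=[0]; indeg=(0,0,0,0,3,1,0)
step 2: output 1; order=[0,1]; indeg=(0,0,0,0,2,0,0)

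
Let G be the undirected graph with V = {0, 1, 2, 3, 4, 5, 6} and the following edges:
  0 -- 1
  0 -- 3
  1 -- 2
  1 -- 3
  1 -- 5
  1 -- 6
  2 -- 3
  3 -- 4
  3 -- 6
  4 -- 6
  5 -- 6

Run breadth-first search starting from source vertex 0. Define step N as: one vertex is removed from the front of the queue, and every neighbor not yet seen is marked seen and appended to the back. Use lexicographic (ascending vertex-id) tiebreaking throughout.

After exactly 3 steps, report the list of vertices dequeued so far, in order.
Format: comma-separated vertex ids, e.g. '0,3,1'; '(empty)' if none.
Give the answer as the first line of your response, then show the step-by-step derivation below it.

0,1,3

step 1: dequeue 0; queue=[1,3]; order=0
step 2: dequeue 1; queue=[3,2,5,6]; order=0,1
step 3: dequeue 3; queue=[2,5,6,4]; order=0,1,3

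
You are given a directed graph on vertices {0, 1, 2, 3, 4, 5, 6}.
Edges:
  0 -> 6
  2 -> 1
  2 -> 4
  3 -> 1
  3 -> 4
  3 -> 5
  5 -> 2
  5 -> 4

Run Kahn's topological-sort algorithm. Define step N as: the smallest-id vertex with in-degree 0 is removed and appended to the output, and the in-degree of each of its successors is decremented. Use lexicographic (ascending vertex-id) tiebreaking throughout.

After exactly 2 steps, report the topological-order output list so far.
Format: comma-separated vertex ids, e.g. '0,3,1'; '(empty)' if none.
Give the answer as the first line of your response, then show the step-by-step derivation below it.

0,3

step 1: output 0; order=[0]; indeg=(0,2,1,0,3,1,0)
step 2: output 3; order=[0,3]; indeg=(0,1,1,0,2,0,0)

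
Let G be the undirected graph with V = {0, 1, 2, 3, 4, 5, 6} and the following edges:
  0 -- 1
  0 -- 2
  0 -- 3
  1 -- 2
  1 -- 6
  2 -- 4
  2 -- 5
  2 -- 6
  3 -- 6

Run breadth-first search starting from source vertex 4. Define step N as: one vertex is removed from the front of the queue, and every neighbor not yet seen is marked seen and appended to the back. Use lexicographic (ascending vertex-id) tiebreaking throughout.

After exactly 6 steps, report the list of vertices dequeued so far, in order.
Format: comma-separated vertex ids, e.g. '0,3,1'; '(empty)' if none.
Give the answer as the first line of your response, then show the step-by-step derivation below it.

4,2,0,1,5,6

step 1: dequeue 4; queue=[2]; order=4
step 2: dequeue 2; queue=[0,1,5,6]; order=4,2
step 3: dequeue 0; queue=[1,5,6,3]; order=4,2,0
step 4: dequeue 1; queue=[5,6,3]; order=4,2,0,1
step 5: dequeue 5; queue=[6,3]; order=4,2,0,1,5
step 6: dequeue 6; queue=[3]; order=4,2,0,1,5,6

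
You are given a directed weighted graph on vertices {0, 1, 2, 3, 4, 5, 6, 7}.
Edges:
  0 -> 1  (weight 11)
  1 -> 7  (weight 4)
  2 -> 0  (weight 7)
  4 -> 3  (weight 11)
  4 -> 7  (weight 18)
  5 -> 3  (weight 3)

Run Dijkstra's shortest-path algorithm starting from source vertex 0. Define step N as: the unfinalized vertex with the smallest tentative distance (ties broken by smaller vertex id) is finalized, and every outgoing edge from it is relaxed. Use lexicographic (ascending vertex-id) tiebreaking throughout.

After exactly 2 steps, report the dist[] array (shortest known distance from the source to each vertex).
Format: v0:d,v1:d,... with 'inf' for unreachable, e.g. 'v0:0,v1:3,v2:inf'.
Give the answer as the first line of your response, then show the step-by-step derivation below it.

v0:0,v1:11,v2:inf,v3:inf,v4:inf,v5:inf,v6:inf,v7:15

step 1: dist = v0:0,v1:11,v2:inf,v3:inf,v4:inf,v5:inf,v6:inf,v7:inf
step 2: dist = v0:0,v1:11,v2:inf,v3:inf,v4:inf,v5:inf,v6:inf,v7:15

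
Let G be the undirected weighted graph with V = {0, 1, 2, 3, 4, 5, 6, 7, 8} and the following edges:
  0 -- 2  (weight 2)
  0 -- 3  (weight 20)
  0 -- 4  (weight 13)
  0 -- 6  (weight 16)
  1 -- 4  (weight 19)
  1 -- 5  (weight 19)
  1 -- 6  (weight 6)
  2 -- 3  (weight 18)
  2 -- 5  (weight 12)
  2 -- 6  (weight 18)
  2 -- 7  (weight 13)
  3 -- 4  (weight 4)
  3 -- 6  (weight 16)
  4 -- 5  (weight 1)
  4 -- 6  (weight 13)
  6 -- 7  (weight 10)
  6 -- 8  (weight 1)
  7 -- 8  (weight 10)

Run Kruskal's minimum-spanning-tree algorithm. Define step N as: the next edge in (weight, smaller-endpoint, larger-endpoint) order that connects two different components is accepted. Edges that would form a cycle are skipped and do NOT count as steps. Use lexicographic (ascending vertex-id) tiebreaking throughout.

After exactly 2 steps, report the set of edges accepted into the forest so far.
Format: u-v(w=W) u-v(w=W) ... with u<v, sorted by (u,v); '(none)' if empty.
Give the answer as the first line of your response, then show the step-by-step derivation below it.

4-5(w=1) 6-8(w=1)

step 1: add edge 4-5 (w=1); MST = {4-5(w=1)}
step 2: add edge 6-8 (w=1); MST = {4-5(w=1) 6-8(w=1)}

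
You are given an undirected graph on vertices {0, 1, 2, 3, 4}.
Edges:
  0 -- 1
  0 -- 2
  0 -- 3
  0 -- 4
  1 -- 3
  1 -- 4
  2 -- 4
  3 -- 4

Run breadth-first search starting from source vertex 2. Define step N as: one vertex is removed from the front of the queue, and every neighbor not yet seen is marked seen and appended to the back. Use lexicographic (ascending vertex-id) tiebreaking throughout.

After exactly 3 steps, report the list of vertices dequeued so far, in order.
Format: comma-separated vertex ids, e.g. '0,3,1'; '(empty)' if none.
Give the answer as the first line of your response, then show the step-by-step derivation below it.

2,0,4

step 1: dequeue 2; queue=[0,4]; order=2
step 2: dequeue 0; queue=[4,1,3]; order=2,0
step 3: dequeue 4; queue=[1,3]; order=2,0,4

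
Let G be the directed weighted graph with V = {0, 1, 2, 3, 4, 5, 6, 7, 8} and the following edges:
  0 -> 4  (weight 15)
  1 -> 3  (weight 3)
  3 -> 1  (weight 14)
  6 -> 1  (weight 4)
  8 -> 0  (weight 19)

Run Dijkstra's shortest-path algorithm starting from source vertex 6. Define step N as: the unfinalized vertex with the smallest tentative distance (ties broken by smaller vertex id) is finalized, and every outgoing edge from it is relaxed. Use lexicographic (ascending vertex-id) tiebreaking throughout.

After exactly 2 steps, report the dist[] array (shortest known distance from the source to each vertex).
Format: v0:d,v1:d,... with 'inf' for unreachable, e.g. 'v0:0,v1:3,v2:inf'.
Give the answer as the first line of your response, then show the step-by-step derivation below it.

v0:inf,v1:4,v2:inf,v3:7,v4:inf,v5:inf,v6:0,v7:inf,v8:inf

step 1: dist = v0:inf,v1:4,v2:inf,v3:inf,v4:inf,v5:inf,v6:0,v7:inf,v8:inf
step 2: dist = v0:inf,v1:4,v2:inf,v3:7,v4:inf,v5:inf,v6:0,v7:inf,v8:inf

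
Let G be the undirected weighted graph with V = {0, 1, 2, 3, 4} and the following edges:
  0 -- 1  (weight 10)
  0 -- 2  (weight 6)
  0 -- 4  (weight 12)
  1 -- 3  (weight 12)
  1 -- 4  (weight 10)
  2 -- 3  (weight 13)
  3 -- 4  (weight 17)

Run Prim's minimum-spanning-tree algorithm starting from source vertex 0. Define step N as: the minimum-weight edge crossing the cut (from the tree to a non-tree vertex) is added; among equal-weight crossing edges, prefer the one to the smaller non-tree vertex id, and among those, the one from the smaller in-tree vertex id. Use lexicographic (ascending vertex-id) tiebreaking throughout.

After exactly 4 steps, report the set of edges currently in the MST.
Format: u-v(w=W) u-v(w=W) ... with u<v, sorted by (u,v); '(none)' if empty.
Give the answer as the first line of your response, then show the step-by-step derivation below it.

0-1(w=10) 0-2(w=6) 1-3(w=12) 1-4(w=10)

step 1: add edge 0-2 (w=6); MST = {0-2(w=6)}
step 2: add edge 0-1 (w=10); MST = {0-1(w=10) 0-2(w=6)}
step 3: add edge 1-4 (w=10); MST = {0-1(w=10) 0-2(w=6) 1-4(w=10)}
step 4: add edge 1-3 (w=12); MST = {0-1(w=10) 0-2(w=6) 1-3(w=12) 1-4(w=10)}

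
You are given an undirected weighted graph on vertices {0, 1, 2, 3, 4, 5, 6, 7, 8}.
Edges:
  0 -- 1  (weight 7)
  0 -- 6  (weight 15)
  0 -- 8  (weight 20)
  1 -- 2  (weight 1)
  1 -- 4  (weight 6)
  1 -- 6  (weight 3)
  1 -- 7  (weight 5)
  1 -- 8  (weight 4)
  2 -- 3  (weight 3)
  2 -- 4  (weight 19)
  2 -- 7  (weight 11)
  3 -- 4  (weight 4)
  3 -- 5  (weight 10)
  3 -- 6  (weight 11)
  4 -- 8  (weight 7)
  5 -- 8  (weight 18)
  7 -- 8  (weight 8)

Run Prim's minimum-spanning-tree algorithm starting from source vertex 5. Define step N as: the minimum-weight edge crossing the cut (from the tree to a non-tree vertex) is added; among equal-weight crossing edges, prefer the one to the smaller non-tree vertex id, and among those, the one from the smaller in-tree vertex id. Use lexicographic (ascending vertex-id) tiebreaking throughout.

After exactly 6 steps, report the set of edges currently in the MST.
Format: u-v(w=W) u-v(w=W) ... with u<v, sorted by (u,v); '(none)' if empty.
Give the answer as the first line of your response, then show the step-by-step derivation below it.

1-2(w=1) 1-6(w=3) 1-8(w=4) 2-3(w=3) 3-4(w=4) 3-5(w=10)

step 1: add edge 3-5 (w=10); MST = {3-5(w=10)}
step 2: add edge 2-3 (w=3); MST = {2-3(w=3) 3-5(w=10)}
step 3: add edge 1-2 (w=1); MST = {1-2(w=1) 2-3(w=3) 3-5(w=10)}
step 4: add edge 1-6 (w=3); MST = {1-2(w=1) 1-6(w=3) 2-3(w=3) 3-5(w=10)}
step 5: add edge 3-4 (w=4); MST = {1-2(w=1) 1-6(w=3) 2-3(w=3) 3-4(w=4) 3-5(w=10)}
step 6: add edge 1-8 (w=4); MST = {1-2(w=1) 1-6(w=3) 1-8(w=4) 2-3(w=3) 3-4(w=4) 3-5(w=10)}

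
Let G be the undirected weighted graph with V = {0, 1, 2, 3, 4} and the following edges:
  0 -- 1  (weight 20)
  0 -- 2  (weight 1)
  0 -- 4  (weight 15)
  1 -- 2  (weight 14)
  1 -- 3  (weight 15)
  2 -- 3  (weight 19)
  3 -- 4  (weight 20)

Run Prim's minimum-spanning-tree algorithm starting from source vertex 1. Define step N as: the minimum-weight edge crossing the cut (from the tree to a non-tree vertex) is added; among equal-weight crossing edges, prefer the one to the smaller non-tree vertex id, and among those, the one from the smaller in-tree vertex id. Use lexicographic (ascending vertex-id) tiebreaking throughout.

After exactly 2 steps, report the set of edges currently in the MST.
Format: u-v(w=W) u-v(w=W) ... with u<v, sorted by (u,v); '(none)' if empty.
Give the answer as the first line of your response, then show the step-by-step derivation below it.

0-2(w=1) 1-2(w=14)

step 1: add edge 1-2 (w=14); MST = {1-2(w=14)}
step 2: add edge 0-2 (w=1); MST = {0-2(w=1) 1-2(w=14)}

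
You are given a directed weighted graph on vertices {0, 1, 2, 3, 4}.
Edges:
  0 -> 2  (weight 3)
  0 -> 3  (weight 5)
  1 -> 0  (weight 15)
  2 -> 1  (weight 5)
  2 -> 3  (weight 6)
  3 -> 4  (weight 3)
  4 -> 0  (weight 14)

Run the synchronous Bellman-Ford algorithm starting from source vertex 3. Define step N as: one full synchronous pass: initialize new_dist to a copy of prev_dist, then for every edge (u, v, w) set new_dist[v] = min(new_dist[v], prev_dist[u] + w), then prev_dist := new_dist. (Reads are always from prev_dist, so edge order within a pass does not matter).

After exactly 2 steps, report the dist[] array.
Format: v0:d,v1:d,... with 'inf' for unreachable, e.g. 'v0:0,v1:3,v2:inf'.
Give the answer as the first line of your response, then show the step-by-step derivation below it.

v0:17,v1:inf,v2:inf,v3:0,v4:3

step 1: dist = v0:inf,v1:inf,v2:inf,v3:0,v4:3
step 2: dist = v0:17,v1:inf,v2:inf,v3:0,v4:3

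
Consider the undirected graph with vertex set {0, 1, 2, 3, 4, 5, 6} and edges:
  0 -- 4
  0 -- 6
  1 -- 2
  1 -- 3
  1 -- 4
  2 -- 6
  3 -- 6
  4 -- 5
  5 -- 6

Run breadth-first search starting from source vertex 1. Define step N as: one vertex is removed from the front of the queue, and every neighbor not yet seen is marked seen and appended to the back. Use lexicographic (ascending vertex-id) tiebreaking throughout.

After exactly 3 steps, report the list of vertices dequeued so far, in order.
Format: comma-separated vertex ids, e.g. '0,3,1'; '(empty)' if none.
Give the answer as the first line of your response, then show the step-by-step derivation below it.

1,2,3

step 1: dequeue 1; queue=[2,3,4]; order=1
step 2: dequeue 2; queue=[3,4,6]; order=1,2
step 3: dequeue 3; queue=[4,6]; order=1,2,3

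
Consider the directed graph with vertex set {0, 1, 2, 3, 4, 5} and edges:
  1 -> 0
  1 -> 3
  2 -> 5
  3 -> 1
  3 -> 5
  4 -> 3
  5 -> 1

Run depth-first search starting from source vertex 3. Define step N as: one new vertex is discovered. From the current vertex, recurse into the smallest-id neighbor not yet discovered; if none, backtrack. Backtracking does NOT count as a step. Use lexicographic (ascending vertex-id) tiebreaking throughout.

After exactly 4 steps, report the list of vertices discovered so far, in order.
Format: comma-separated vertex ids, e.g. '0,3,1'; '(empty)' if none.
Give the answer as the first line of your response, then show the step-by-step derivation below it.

3,1,0,5

step 1: discover 3; path=3; order=3
step 2: discover 1; path=3>1; order=3,1
step 3: discover 0; path=3>1>0; order=3,1,0
step 4: discover 5; path=3>5; order=3,1,0,5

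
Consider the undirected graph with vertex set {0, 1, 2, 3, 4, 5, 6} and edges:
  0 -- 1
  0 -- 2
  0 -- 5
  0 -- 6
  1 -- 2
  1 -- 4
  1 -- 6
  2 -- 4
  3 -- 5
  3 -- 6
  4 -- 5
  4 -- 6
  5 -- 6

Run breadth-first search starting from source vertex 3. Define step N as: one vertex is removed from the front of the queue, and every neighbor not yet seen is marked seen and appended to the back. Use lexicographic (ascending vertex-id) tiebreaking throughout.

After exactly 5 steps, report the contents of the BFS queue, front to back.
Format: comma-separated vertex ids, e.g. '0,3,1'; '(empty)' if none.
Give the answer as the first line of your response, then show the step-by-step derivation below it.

1,2

step 1: dequeue 3; queue=[5,6]; order=3
step 2: dequeue 5; queue=[6,0,4]; order=3,5
step 3: dequeue 6; queue=[0,4,1]; order=3,5,6
step 4: dequeue 0; queue=[4,1,2]; order=3,5,6,0
step 5: dequeue 4; queue=[1,2]; order=3,5,6,0,4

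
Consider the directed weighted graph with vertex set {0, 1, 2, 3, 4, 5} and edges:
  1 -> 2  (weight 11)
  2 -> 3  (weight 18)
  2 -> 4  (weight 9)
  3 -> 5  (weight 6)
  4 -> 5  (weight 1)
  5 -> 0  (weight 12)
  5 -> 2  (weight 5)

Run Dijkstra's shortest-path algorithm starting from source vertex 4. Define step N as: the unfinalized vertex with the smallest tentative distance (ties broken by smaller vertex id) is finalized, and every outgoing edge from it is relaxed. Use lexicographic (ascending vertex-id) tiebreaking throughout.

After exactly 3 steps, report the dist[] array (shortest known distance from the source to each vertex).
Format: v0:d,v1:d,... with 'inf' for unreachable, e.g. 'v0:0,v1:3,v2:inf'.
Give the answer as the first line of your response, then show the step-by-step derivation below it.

v0:13,v1:inf,v2:6,v3:24,v4:0,v5:1

step 1: dist = v0:inf,v1:inf,v2:inf,v3:inf,v4:0,v5:1
step 2: dist = v0:13,v1:inf,v2:6,v3:inf,v4:0,v5:1
step 3: dist = v0:13,v1:inf,v2:6,v3:24,v4:0,v5:1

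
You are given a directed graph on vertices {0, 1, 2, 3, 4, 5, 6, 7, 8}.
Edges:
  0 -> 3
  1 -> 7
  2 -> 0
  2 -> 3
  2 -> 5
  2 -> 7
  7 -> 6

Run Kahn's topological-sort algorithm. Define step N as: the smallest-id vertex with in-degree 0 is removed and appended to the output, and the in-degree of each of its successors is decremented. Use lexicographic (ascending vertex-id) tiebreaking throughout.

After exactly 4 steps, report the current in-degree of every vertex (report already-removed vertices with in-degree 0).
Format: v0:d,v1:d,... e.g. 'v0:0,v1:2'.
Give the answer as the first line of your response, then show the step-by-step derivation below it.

v0:0,v1:0,v2:0,v3:0,v4:0,v5:0,v6:1,v7:0,v8:0

step 1: output 1; order=[1]; indeg=(1,0,0,2,0,1,1,1,0)
step 2: output 2; order=[1,2]; indeg=(0,0,0,1,0,0,1,0,0)
step 3: output 0; order=[1,2,0]; indeg=(0,0,0,0,0,0,1,0,0)
step 4: output 3; order=[1,2,0,3]; indeg=(0,0,0,0,0,0,1,0,0)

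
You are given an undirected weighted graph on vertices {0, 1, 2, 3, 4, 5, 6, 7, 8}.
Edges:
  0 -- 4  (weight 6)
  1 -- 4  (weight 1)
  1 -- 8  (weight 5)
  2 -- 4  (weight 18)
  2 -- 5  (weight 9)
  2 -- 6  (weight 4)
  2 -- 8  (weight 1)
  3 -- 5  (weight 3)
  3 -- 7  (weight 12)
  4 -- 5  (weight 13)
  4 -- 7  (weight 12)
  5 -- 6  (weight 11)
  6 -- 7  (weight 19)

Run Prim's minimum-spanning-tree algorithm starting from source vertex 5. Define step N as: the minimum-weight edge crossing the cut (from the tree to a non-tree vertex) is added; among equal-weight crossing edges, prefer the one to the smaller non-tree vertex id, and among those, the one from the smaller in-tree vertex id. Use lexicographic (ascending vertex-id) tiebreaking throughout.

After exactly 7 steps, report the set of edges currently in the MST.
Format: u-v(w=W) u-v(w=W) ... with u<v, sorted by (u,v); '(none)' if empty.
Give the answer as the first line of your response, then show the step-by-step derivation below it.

0-4(w=6) 1-4(w=1) 1-8(w=5) 2-5(w=9) 2-6(w=4) 2-8(w=1) 3-5(w=3)

step 1: add edge 3-5 (w=3); MST = {3-5(w=3)}
step 2: add edge 2-5 (w=9); MST = {2-5(w=9) 3-5(w=3)}
step 3: add edge 2-8 (w=1); MST = {2-5(w=9) 2-8(w=1) 3-5(w=3)}
step 4: add edge 2-6 (w=4); MST = {2-5(w=9) 2-6(w=4) 2-8(w=1) 3-5(w=3)}
step 5: add edge 1-8 (w=5); MST = {1-8(w=5) 2-5(w=9) 2-6(w=4) 2-8(w=1) 3-5(w=3)}
step 6: add edge 1-4 (w=1); MST = {1-4(w=1) 1-8(w=5) 2-5(w=9) 2-6(w=4) 2-8(w=1) 3-5(w=3)}
step 7: add edge 0-4 (w=6); MST = {0-4(w=6) 1-4(w=1) 1-8(w=5) 2-5(w=9) 2-6(w=4) 2-8(w=1) 3-5(w=3)}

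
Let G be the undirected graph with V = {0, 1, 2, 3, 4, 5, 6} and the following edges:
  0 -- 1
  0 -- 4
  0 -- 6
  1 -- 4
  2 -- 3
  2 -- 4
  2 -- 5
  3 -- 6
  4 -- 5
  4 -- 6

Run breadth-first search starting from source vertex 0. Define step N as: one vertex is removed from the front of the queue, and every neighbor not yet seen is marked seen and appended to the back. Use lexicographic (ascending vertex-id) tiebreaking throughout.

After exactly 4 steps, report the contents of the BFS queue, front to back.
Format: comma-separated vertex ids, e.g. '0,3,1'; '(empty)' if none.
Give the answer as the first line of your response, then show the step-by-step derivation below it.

2,5,3

step 1: dequeue 0; queue=[1,4,6]; order=0
step 2: dequeue 1; queue=[4,6]; order=0,1
step 3: dequeue 4; queue=[6,2,5]; order=0,1,4
step 4: dequeue 6; queue=[2,5,3]; order=0,1,4,6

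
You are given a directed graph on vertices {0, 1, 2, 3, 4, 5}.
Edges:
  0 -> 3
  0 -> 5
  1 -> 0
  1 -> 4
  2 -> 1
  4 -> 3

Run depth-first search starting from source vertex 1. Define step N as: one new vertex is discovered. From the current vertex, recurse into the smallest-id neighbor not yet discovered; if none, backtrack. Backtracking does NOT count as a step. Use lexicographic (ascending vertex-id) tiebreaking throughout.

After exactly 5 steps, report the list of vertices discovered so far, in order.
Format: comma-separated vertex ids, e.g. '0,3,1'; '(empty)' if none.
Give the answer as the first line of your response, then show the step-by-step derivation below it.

1,0,3,5,4

step 1: discover 1; path=1; order=1
step 2: discover 0; path=1>0; order=1,0
step 3: discover 3; path=1>0>3; order=1,0,3
step 4: discover 5; path=1>0>5; order=1,0,3,5
step 5: discover 4; path=1>4; order=1,0,3,5,4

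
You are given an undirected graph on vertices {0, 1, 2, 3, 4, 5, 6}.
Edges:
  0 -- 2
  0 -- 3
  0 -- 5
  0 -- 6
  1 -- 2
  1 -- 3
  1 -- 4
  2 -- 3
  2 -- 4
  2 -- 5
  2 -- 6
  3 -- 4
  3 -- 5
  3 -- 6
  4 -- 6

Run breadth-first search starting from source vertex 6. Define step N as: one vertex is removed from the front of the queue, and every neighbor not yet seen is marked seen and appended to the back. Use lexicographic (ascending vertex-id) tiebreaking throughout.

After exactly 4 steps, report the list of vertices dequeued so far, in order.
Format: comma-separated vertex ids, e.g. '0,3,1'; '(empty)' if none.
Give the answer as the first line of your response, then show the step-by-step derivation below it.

6,0,2,3

step 1: dequeue 6; queue=[0,2,3,4]; order=6
step 2: dequeue 0; queue=[2,3,4,5]; order=6,0
step 3: dequeue 2; queue=[3,4,5,1]; order=6,0,2
step 4: dequeue 3; queue=[4,5,1]; order=6,0,2,3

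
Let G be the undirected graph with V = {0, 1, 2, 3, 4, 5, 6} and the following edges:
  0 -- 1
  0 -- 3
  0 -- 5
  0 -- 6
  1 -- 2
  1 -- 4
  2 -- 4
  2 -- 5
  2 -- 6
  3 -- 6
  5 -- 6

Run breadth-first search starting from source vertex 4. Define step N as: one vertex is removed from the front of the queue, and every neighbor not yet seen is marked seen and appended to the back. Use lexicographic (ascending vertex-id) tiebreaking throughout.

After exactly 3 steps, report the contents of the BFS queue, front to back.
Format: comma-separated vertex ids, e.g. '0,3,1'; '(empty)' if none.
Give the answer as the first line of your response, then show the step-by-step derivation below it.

0,5,6

step 1: dequeue 4; queue=[1,2]; order=4
step 2: dequeue 1; queue=[2,0]; order=4,1
step 3: dequeue 2; queue=[0,5,6]; order=4,1,2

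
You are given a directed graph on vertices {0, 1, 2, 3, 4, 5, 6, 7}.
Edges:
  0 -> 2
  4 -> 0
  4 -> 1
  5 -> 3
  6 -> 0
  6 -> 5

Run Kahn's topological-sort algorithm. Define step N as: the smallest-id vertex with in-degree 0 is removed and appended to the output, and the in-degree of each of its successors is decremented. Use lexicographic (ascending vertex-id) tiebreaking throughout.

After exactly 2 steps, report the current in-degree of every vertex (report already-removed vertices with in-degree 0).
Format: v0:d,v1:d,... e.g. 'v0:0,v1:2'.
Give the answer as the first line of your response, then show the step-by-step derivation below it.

v0:1,v1:0,v2:1,v3:1,v4:0,v5:1,v6:0,v7:0

step 1: output 4; order=[4]; indeg=(1,0,1,1,0,1,0,0)
step 2: output 1; order=[4,1]; indeg=(1,0,1,1,0,1,0,0)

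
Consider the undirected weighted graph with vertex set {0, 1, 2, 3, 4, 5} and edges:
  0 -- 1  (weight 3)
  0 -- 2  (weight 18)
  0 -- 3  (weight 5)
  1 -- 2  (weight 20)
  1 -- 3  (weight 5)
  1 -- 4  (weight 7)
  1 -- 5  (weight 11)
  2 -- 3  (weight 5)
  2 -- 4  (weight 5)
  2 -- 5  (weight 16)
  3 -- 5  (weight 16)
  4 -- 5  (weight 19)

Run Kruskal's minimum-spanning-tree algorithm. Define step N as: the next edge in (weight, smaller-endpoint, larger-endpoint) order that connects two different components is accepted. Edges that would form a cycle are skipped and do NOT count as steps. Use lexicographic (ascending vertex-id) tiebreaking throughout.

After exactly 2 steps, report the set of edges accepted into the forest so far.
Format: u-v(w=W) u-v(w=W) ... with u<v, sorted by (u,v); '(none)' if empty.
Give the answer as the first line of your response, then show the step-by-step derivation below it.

0-1(w=3) 0-3(w=5)

step 1: add edge 0-1 (w=3); MST = {0-1(w=3)}
step 2: add edge 0-3 (w=5); MST = {0-1(w=3) 0-3(w=5)}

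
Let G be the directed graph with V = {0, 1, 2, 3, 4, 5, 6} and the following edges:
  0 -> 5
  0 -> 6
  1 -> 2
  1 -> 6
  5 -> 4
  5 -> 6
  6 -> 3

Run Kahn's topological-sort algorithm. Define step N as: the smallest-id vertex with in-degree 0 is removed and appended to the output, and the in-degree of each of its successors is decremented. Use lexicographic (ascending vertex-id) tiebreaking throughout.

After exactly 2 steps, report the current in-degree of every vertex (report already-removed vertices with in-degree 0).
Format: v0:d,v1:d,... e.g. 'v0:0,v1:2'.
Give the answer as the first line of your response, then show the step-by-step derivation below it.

v0:0,v1:0,v2:0,v3:1,v4:1,v5:0,v6:1

step 1: output 0; order=[0]; indeg=(0,0,1,1,1,0,2)
step 2: output 1; order=[0,1]; indeg=(0,0,0,1,1,0,1)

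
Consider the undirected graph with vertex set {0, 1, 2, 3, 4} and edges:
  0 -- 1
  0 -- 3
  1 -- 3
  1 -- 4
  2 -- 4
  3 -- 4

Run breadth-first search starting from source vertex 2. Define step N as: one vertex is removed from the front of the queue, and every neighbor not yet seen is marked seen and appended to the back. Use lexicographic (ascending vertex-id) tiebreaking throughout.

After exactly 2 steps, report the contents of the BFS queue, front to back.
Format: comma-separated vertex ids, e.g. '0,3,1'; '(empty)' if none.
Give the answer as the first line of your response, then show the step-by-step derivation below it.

1,3

step 1: dequeue 2; queue=[4]; order=2
step 2: dequeue 4; queue=[1,3]; order=2,4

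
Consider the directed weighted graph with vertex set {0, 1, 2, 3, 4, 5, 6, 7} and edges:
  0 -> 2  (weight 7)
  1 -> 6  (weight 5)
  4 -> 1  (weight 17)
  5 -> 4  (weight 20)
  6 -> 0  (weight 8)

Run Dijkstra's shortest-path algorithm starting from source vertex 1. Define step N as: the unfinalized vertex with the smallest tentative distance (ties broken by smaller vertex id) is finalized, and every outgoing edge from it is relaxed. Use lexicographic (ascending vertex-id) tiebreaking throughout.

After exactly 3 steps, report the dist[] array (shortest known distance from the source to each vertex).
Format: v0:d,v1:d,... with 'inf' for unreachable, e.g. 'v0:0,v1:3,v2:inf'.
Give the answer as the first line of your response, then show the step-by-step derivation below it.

v0:13,v1:0,v2:20,v3:inf,v4:inf,v5:inf,v6:5,v7:inf

step 1: dist = v0:inf,v1:0,v2:inf,v3:inf,v4:inf,v5:inf,v6:5,v7:inf
step 2: dist = v0:13,v1:0,v2:inf,v3:inf,v4:inf,v5:inf,v6:5,v7:inf
step 3: dist = v0:13,v1:0,v2:20,v3:inf,v4:inf,v5:inf,v6:5,v7:inf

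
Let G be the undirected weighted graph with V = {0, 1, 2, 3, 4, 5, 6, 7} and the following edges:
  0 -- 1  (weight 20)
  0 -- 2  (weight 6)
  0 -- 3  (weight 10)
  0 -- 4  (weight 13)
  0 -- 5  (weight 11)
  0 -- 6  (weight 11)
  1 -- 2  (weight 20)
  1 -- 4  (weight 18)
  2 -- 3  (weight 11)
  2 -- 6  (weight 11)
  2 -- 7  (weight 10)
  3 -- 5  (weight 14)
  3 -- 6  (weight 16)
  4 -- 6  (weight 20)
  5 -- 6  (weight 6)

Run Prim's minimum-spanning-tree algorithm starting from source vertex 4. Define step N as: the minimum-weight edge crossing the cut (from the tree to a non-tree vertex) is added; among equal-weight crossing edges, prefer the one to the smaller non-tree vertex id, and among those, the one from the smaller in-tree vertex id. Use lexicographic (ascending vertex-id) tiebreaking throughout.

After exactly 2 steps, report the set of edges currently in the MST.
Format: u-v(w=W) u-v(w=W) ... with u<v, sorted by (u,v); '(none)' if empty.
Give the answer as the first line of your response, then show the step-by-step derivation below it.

0-2(w=6) 0-4(w=13)

step 1: add edge 0-4 (w=13); MST = {0-4(w=13)}
step 2: add edge 0-2 (w=6); MST = {0-2(w=6) 0-4(w=13)}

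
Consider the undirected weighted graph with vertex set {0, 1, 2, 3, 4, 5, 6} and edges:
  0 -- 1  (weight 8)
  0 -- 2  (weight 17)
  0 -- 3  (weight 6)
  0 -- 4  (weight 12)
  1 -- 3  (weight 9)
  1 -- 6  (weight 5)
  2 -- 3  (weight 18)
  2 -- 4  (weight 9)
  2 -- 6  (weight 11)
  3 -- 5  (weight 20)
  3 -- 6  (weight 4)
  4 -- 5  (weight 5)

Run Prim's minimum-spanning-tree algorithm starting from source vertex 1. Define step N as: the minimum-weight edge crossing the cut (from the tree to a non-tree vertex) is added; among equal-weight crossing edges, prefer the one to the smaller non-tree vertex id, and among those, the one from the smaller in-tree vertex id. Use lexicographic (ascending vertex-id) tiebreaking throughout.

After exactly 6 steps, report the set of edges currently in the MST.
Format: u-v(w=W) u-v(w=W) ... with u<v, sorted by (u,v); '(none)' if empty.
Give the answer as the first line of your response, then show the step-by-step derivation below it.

0-3(w=6) 1-6(w=5) 2-4(w=9) 2-6(w=11) 3-6(w=4) 4-5(w=5)

step 1: add edge 1-6 (w=5); MST = {1-6(w=5)}
step 2: add edge 3-6 (w=4); MST = {1-6(w=5) 3-6(w=4)}
step 3: add edge 0-3 (w=6); MST = {0-3(w=6) 1-6(w=5) 3-6(w=4)}
step 4: add edge 2-6 (w=11); MST = {0-3(w=6) 1-6(w=5) 2-6(w=11) 3-6(w=4)}
step 5: add edge 2-4 (w=9); MST = {0-3(w=6) 1-6(w=5) 2-4(w=9) 2-6(w=11) 3-6(w=4)}
step 6: add edge 4-5 (w=5); MST = {0-3(w=6) 1-6(w=5) 2-4(w=9) 2-6(w=11) 3-6(w=4) 4-5(w=5)}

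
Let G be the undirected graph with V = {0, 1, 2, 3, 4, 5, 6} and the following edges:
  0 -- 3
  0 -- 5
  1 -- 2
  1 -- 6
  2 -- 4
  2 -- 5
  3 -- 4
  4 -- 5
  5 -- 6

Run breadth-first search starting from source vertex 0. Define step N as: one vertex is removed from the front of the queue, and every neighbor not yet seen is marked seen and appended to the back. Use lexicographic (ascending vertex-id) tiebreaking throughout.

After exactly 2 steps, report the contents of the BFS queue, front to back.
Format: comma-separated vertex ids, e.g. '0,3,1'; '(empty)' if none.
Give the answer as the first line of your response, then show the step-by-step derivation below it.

5,4

step 1: dequeue 0; queue=[3,5]; order=0
step 2: dequeue 3; queue=[5,4]; order=0,3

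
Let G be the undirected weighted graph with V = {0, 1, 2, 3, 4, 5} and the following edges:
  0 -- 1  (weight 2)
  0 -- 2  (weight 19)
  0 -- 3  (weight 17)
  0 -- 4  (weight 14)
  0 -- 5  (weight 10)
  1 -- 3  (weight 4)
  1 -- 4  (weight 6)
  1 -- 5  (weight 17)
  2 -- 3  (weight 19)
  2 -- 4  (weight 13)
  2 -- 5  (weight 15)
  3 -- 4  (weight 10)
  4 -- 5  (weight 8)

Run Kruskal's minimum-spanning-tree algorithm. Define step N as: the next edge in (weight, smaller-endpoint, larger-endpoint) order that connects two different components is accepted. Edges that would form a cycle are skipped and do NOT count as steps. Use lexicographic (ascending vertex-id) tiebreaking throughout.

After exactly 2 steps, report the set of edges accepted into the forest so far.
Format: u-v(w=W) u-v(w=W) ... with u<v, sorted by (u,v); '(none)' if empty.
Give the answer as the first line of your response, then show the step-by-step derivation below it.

0-1(w=2) 1-3(w=4)

step 1: add edge 0-1 (w=2); MST = {0-1(w=2)}
step 2: add edge 1-3 (w=4); MST = {0-1(w=2) 1-3(w=4)}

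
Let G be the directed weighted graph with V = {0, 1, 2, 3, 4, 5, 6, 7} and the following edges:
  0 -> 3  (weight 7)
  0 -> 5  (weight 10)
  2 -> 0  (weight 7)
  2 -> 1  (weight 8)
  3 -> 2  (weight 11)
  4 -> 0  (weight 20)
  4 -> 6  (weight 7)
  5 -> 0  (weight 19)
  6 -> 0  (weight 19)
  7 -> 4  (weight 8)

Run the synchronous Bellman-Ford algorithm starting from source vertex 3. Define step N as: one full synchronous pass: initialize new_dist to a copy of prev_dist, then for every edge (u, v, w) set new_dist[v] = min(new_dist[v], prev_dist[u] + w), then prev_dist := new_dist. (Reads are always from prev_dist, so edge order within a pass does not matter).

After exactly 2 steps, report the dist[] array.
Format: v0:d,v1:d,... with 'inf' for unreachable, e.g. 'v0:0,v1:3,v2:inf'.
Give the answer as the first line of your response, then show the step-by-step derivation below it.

v0:18,v1:19,v2:11,v3:0,v4:inf,v5:inf,v6:inf,v7:inf

step 1: dist = v0:inf,v1:inf,v2:11,v3:0,v4:inf,v5:inf,v6:inf,v7:inf
step 2: dist = v0:18,v1:19,v2:11,v3:0,v4:inf,v5:inf,v6:inf,v7:inf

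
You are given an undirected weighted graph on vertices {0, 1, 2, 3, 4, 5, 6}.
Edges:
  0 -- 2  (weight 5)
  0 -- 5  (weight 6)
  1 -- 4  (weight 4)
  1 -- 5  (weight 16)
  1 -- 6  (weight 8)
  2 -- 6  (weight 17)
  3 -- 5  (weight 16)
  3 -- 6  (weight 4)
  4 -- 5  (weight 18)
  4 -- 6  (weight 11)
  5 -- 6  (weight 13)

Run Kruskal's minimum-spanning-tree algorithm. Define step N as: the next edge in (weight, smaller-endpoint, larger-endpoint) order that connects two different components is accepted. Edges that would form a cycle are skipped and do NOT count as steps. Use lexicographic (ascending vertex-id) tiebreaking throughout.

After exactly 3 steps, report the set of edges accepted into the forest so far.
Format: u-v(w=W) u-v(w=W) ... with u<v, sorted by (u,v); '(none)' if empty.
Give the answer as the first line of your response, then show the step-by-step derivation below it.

0-2(w=5) 1-4(w=4) 3-6(w=4)

step 1: add edge 1-4 (w=4); MST = {1-4(w=4)}
step 2: add edge 3-6 (w=4); MST = {1-4(w=4) 3-6(w=4)}
step 3: add edge 0-2 (w=5); MST = {0-2(w=5) 1-4(w=4) 3-6(w=4)}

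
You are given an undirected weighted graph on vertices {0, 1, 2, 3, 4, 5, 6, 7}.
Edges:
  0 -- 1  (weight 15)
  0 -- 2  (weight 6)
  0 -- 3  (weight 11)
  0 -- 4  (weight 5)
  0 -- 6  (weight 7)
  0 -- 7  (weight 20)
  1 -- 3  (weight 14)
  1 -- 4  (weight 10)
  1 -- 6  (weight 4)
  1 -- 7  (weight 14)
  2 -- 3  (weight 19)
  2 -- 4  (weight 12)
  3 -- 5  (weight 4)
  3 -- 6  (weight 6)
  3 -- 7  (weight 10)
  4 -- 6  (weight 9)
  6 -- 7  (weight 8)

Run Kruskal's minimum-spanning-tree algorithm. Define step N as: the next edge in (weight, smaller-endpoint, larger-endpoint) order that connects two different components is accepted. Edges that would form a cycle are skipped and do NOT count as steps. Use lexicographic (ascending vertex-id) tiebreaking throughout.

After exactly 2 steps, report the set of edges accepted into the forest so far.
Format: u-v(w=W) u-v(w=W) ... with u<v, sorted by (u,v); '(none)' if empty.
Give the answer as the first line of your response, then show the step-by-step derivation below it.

1-6(w=4) 3-5(w=4)

step 1: add edge 1-6 (w=4); MST = {1-6(w=4)}
step 2: add edge 3-5 (w=4); MST = {1-6(w=4) 3-5(w=4)}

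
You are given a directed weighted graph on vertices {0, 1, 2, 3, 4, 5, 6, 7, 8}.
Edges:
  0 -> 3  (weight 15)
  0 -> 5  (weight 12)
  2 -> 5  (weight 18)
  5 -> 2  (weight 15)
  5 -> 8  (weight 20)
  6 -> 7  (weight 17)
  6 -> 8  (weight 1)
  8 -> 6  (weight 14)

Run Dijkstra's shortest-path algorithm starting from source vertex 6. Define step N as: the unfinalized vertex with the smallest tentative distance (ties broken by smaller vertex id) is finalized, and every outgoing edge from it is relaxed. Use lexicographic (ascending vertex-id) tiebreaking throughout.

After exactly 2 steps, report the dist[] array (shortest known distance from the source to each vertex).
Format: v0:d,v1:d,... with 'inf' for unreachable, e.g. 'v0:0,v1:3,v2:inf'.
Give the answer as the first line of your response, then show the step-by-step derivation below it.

v0:inf,v1:inf,v2:inf,v3:inf,v4:inf,v5:inf,v6:0,v7:17,v8:1

step 1: dist = v0:inf,v1:inf,v2:inf,v3:inf,v4:inf,v5:inf,v6:0,v7:17,v8:1
step 2: dist = v0:inf,v1:inf,v2:inf,v3:inf,v4:inf,v5:inf,v6:0,v7:17,v8:1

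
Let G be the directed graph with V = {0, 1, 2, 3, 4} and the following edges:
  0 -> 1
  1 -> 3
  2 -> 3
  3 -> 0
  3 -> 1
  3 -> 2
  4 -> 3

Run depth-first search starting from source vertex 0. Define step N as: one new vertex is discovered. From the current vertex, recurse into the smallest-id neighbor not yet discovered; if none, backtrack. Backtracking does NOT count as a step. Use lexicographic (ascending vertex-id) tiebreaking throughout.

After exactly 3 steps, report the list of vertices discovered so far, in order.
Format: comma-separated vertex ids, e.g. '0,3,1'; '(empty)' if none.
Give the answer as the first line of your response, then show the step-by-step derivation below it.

0,1,3

step 1: discover 0; path=0; order=0
step 2: discover 1; path=0>1; order=0,1
step 3: discover 3; path=0>1>3; order=0,1,3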